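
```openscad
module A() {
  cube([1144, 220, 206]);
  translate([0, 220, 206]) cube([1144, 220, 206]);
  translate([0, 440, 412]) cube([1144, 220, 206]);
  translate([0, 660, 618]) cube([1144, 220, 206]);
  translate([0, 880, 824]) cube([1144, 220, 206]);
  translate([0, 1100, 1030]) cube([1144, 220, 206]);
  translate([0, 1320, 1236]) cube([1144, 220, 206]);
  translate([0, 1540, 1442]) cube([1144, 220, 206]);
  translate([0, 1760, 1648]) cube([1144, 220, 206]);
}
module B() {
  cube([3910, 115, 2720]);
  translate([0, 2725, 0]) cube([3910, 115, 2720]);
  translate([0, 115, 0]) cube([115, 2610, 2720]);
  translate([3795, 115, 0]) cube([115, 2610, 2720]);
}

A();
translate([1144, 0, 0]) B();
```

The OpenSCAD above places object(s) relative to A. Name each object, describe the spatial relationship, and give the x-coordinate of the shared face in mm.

The staircase's +x face and the house frame's −x face are both at x = 1144 mm.

A is a staircase. B is a house frame. The house frame is against the staircase's +x side, with their −y faces flush. The x-coordinate of the shared face is 1144 mm.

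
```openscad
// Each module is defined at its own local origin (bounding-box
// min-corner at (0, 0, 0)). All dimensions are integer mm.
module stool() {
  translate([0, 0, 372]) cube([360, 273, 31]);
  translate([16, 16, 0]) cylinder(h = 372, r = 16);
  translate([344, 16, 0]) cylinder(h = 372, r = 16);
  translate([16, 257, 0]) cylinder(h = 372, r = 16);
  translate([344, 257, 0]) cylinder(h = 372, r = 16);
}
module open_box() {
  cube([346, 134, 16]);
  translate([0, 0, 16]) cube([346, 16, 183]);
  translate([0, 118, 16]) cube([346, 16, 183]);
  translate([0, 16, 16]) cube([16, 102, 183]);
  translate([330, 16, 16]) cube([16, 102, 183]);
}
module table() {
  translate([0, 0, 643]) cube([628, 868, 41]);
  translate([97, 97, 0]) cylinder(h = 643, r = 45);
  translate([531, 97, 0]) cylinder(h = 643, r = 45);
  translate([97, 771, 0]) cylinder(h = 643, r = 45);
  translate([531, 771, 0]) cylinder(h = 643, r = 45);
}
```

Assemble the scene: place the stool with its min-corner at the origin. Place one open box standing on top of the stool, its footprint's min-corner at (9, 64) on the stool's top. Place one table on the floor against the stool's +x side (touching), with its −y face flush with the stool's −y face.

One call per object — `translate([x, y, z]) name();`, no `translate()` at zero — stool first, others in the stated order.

stool();
translate([9, 64, 403]) open_box();
translate([360, 0, 0]) table();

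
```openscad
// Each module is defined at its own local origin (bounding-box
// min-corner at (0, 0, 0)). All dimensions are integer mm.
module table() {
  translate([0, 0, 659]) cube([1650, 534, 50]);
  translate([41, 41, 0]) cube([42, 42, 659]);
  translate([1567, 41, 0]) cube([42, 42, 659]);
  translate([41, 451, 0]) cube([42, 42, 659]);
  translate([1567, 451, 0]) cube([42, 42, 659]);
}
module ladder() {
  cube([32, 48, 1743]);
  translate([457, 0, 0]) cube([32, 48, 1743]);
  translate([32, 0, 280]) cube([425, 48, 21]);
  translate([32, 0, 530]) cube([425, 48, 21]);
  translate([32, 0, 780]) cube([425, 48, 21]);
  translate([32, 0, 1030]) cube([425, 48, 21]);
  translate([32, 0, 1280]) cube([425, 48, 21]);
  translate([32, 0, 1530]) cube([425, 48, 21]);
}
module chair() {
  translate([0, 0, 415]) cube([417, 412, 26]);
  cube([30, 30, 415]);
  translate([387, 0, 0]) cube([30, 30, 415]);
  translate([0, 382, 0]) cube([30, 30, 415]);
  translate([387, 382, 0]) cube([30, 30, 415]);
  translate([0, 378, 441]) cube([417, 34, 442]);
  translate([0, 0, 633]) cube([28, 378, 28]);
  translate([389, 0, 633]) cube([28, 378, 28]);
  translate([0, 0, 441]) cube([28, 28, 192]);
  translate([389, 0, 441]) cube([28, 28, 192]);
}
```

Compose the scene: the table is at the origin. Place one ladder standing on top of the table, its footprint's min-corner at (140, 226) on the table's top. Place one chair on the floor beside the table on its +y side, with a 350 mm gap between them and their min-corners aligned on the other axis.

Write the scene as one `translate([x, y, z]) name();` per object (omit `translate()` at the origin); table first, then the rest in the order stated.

table();
translate([140, 226, 709]) ladder();
translate([0, 884, 0]) chair();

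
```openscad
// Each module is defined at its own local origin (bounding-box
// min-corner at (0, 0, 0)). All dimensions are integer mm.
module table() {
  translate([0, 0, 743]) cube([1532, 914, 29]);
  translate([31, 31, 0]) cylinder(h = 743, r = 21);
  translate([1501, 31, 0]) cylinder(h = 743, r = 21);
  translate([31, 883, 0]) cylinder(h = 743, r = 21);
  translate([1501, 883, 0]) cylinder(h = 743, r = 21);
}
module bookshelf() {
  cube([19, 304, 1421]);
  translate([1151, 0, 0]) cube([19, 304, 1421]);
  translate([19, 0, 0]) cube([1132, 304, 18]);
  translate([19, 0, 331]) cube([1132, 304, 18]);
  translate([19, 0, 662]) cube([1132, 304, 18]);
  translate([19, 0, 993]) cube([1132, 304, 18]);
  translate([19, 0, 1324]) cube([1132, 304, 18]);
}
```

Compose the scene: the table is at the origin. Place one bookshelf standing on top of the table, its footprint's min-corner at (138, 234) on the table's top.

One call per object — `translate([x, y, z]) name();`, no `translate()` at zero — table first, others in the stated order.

table();
translate([138, 234, 772]) bookshelf();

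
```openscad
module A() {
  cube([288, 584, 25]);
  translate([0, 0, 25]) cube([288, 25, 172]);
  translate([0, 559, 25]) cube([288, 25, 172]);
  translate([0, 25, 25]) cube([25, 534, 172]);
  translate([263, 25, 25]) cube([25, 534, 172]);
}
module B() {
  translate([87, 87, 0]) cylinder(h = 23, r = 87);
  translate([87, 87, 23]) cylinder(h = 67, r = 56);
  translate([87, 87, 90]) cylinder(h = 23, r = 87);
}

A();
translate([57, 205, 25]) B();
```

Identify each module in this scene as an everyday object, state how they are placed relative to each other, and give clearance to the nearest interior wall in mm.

A is an open box. B is a spool. The spool sits inside the open box, centred. The clearance to the nearest interior wall is 32 mm.

Clearances: x = 32, y = 180; minimum 32 mm.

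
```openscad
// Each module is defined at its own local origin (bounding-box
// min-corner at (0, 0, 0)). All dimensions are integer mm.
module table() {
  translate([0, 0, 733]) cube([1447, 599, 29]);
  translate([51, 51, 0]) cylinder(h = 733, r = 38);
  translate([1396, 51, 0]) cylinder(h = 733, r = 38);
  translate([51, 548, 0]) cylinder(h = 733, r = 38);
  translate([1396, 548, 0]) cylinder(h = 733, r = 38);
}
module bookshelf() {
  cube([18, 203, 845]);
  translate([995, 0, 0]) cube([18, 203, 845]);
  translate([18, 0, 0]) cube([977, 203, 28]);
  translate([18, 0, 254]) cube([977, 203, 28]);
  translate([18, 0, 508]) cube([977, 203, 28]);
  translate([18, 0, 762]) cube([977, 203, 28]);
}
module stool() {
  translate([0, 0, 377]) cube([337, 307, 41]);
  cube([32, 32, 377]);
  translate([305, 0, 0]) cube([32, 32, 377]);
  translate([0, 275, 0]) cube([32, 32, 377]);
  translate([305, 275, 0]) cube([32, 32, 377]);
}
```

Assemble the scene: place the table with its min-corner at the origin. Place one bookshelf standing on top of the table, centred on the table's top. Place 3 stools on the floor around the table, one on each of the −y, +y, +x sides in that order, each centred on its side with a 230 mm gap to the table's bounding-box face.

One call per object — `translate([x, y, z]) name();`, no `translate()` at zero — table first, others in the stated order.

table();
translate([217, 198, 762]) bookshelf();
translate([555, -537, 0]) stool();
translate([555, 829, 0]) stool();
translate([1677, 146, 0]) stool();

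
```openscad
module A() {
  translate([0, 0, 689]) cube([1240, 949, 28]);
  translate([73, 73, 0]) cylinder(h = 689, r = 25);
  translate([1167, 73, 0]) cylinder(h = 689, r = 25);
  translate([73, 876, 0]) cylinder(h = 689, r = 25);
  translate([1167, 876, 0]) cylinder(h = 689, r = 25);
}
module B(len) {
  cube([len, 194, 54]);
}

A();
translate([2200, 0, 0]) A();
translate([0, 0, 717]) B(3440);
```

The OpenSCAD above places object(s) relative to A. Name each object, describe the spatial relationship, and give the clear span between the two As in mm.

A is a table. B is a beam. A beam spans the tops of two tables. The clear span between the two tables is 960 mm.

Second table starts at x = 2200; first ends at x = 1240; clear span = 2200 − 1240 = 960 mm.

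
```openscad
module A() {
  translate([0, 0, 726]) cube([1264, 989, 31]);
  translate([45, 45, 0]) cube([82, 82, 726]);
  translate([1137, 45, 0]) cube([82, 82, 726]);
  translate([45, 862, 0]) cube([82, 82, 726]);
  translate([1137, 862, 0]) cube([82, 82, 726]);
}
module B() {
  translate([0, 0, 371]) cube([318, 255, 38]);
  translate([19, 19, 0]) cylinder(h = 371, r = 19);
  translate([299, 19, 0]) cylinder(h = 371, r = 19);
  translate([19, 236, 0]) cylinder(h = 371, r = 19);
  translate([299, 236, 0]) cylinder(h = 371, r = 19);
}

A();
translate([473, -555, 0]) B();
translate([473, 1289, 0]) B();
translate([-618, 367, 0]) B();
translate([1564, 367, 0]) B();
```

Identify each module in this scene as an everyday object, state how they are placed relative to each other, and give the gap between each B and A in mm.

A is a table. B is a stool. Four stools sit around the table at the −y, +y, −x, +x sides. The gap between each stool and the table is 300 mm.

Each stool's nearest face is 300 mm from the table's bounding box.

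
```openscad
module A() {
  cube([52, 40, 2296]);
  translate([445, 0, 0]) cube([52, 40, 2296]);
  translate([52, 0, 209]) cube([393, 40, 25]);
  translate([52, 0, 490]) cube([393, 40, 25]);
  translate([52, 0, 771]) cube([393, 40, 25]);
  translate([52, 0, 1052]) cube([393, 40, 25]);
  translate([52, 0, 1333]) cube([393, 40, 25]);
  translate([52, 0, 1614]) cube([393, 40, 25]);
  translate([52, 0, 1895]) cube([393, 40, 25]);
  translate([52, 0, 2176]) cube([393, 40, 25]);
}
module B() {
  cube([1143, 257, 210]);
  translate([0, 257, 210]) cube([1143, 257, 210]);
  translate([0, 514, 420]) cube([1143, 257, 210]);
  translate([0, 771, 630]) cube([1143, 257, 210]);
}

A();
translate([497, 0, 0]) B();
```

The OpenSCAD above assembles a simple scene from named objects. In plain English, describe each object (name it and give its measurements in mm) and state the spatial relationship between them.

A is a wooden ladder with two side rails of 52×40 mm section and 2296 mm height, set 497 mm apart overall. Between them run 8 rectangular rungs (40 mm deep, 25 mm thick), front faces flush with the rails' −y face. The bottom of the first rung is 209 mm above the floor and each subsequent rung is 281 mm higher than the one below.

B is a straight staircase of 4 solid steps. Each step is 1143 mm wide (x), 257 mm deep (y, the going) and 210 mm tall (the rise). The first step rests on the floor; each subsequent step sits one going further in +y and one rise higher in +z, directly behind and above the previous step with no overlap.

The staircase is against the ladder's +x side, with their −y faces flush.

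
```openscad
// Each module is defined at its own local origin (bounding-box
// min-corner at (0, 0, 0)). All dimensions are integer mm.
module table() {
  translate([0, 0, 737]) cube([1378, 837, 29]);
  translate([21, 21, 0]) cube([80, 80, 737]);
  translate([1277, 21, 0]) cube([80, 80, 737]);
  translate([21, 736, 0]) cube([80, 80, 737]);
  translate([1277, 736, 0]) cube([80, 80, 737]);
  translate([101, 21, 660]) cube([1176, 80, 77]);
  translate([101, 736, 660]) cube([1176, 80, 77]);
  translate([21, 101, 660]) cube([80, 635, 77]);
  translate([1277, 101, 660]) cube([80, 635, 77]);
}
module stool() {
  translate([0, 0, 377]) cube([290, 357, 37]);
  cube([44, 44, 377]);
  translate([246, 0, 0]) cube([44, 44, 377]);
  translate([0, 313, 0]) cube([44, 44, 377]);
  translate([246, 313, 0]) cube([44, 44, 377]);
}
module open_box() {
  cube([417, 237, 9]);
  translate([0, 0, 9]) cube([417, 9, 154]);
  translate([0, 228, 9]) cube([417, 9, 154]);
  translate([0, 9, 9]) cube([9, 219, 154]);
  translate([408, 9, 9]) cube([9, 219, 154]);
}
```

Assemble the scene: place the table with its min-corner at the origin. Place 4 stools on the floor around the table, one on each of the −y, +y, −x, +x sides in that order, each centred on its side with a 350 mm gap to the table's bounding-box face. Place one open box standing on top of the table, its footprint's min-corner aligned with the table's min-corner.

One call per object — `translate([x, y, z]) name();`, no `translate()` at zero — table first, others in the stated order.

table();
translate([544, -707, 0]) stool();
translate([544, 1187, 0]) stool();
translate([-640, 240, 0]) stool();
translate([1728, 240, 0]) stool();
translate([0, 0, 766]) open_box();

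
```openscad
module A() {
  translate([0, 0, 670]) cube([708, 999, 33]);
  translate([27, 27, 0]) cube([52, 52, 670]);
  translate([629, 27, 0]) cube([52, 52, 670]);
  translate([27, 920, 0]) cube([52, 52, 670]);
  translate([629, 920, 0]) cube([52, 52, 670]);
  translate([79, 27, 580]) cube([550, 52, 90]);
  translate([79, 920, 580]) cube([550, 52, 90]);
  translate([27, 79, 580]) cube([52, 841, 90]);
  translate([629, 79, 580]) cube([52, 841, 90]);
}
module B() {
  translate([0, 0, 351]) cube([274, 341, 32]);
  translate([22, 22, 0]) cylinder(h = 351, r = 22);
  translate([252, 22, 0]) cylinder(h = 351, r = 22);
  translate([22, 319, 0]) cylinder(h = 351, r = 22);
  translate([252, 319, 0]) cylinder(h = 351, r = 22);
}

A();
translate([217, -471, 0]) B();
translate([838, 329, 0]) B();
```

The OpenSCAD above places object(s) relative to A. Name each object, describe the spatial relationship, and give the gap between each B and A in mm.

A is a table. B is a stool. Two stools sit around the table at the −y, +x sides. The gap between each stool and the table is 130 mm.

Each stool's nearest face is 130 mm from the table's bounding box.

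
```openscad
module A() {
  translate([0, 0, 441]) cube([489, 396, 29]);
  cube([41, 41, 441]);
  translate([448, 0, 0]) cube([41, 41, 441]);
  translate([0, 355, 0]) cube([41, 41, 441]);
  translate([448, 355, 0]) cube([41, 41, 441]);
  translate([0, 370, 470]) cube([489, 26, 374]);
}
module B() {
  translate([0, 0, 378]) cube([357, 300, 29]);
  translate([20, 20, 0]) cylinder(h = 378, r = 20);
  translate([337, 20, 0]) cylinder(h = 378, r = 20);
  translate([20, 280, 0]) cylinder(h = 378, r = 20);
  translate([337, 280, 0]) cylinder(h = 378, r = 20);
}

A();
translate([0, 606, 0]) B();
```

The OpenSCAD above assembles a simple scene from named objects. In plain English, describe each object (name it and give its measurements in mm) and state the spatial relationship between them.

A is a chair: 489×396 mm seat, 29 mm thick, top at z = 470 mm, on four 41 mm square corner legs flush with the seat edges. A 26 mm thick backrest slab spans the full seat width, extending 374 mm above the seat top, its back face flush with the seat's +y edge.

B is a four-legged stool. The seat is 357×300 mm, 29 mm thick, top at z = 407 mm. It stands on four round legs, each 40 mm in diameter, from z = 0 to the seat underside, each leg's axis is inset half a diameter from the nearest pair of seat edges (so the leg's bounding box is flush with the corner).

The stool is on the floor beside the chair on its +y side.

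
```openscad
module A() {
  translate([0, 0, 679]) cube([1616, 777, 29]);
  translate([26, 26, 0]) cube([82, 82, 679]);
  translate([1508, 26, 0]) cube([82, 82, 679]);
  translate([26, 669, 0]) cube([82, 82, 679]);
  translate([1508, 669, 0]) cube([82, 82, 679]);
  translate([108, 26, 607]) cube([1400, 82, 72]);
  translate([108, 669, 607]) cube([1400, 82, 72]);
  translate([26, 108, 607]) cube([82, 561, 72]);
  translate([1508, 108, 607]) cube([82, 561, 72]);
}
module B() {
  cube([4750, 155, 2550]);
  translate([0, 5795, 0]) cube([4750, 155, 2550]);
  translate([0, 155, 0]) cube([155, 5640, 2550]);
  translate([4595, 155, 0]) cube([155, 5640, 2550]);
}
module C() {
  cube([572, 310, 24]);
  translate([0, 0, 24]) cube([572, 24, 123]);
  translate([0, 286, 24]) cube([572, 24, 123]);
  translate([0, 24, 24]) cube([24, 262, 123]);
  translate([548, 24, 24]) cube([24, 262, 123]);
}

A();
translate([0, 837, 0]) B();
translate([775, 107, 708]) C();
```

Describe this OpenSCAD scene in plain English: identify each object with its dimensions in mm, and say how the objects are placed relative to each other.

A is a rectangular dining table. The top is 1616×777×29 mm with its upper surface at z = 708 mm. It stands on four 82×82 mm square legs, each inset 26 mm from the nearest pair of top edges, running from the floor to the underside of the top. Four apron rails, 82 mm thick and 72 mm tall, run between adjacent legs with their top edges flush with the underside of the top and their outer faces flush with the legs' outer faces.

B is a box-shaped house frame (walls only): outside footprint 4750×5950 mm, wall height 2550 mm, wall thickness 155 mm. The two y-facing walls run the full x-width; the two x-facing walls fit between the inner faces of the y-facing walls.

C is an open storage box with external size 572×310×147 mm and wall thickness 24 mm (the base is also 24 mm thick). The base covers the whole footprint; the four walls stand on the base, with the y-facing walls full-width and the x-facing walls fitting between their inner faces.

The house frame is on the floor beside the table on its +y side. The open box is on top of the table.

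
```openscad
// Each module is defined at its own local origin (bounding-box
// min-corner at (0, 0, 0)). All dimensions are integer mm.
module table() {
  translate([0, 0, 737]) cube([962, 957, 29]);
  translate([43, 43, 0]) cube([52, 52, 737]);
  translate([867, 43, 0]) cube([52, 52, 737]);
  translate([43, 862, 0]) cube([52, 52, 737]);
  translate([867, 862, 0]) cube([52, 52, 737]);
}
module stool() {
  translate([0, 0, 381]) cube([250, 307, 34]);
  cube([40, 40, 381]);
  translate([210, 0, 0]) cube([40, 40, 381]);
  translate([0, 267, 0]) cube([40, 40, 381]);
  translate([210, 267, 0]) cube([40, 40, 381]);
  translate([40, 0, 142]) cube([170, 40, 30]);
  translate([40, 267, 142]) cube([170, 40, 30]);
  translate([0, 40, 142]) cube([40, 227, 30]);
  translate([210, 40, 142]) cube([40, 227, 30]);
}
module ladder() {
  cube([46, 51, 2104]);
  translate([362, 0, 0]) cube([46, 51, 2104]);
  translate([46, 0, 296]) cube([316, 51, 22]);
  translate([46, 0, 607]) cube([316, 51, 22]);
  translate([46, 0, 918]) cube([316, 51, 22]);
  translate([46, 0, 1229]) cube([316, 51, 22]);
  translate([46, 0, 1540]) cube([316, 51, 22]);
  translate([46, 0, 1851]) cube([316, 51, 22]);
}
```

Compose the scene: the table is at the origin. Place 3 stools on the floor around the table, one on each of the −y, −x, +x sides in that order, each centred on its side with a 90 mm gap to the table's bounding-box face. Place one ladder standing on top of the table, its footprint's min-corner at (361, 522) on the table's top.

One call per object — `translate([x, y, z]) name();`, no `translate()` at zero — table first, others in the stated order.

table();
translate([356, -397, 0]) stool();
translate([-340, 325, 0]) stool();
translate([1052, 325, 0]) stool();
translate([361, 522, 766]) ladder();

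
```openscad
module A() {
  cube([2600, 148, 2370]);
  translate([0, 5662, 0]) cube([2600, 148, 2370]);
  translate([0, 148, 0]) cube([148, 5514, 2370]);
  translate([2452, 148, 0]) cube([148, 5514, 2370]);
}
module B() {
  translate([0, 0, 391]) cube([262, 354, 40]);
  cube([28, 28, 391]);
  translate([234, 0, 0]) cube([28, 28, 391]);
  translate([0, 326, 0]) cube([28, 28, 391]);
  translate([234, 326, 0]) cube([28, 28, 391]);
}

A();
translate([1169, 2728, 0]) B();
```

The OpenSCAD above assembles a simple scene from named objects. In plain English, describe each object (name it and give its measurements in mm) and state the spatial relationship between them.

A is the wall frame of a small rectangular building: four walls, each 2370 mm tall and 148 mm thick, enclosing a footprint 2600 mm (x) by 5810 mm (y) outside-to-outside, with no floor or roof. The front and back walls (the −y and +y sides) span the full width; the two side walls fit between them.

B is a simple wooden stool: a rectangular seat 262 mm (x) by 354 mm (y), 40 mm thick, top face at z = 431 mm, on four square legs, each 28×28 mm in cross-section. The legs rest on z = 0, each flush with a corner of the seat.

The stool sits inside the house frame, centred.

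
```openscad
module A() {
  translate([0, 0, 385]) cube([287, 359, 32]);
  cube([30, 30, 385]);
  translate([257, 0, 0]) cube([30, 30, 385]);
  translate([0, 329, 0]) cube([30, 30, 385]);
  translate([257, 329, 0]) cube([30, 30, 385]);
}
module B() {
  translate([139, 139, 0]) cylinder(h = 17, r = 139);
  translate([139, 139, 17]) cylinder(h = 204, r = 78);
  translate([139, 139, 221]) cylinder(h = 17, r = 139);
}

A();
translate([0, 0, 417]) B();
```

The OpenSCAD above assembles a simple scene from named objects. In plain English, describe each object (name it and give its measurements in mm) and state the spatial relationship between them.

A is a four-legged stool. The seat is a 287×359×32 mm slab whose top surface is at z = 417 mm; four square legs, each 30×30 mm in cross-section, run from the floor (z = 0) to the underside of the seat, each flush with a corner of the seat.

B is a spool: two coaxial disc flanges of radius 139 mm and thickness 17 mm, joined by a core cylinder of radius 78 mm and height 204 mm. The lower flange rests on z = 0 and the three cylinders share a vertical axis.

The spool is on top of the stool.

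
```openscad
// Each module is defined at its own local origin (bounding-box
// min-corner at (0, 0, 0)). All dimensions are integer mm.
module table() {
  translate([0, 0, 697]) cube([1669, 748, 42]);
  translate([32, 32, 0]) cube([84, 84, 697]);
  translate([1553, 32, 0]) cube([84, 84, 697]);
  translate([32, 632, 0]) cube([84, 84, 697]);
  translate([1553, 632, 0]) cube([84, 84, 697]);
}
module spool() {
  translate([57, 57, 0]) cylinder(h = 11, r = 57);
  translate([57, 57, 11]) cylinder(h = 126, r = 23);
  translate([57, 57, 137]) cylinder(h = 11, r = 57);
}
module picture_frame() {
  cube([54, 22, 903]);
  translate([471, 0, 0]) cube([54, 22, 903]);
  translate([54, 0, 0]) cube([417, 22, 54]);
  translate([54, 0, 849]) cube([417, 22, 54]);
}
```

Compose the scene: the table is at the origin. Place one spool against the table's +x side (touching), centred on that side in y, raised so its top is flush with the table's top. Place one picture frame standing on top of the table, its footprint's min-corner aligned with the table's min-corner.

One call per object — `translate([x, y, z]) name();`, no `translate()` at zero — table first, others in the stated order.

table();
translate([1669, 317, 591]) spool();
translate([0, 0, 739]) picture_frame();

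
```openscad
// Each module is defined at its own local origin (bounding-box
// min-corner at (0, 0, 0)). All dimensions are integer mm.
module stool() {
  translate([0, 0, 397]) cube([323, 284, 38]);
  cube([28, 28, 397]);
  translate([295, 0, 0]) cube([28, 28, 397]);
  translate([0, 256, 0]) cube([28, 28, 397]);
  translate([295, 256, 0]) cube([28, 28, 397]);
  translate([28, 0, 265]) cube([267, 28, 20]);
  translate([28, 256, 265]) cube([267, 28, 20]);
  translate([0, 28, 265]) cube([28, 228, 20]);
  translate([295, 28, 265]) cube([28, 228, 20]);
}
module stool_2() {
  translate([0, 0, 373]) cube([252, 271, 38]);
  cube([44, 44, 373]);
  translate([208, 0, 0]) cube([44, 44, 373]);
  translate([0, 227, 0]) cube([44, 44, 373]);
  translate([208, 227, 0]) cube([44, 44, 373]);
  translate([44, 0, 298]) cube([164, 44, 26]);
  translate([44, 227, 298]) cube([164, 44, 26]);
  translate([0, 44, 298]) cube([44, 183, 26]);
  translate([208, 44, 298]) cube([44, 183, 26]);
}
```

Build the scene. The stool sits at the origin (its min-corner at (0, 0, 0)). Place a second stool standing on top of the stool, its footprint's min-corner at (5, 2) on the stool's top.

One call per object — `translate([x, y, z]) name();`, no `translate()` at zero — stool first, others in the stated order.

stool();
translate([5, 2, 435]) stool_2();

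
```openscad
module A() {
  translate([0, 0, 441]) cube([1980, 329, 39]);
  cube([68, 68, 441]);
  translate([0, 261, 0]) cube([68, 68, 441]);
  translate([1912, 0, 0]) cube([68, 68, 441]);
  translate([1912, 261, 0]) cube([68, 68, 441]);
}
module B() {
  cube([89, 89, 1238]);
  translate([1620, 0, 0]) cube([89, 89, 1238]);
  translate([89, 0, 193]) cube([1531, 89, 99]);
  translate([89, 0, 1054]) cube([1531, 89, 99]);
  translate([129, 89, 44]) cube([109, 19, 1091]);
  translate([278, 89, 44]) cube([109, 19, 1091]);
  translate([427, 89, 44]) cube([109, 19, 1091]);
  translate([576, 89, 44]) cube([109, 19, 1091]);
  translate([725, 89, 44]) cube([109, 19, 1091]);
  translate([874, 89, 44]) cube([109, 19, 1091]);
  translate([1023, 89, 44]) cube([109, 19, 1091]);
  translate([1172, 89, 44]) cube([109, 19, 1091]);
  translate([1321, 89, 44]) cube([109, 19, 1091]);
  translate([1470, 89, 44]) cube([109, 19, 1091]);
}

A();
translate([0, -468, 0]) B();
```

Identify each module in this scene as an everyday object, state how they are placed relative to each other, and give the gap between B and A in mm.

A is a bench. B is a fence section. The fence section is on the floor beside the bench on its −y side. The gap between the fence section and the bench is 360 mm.

The fence section's nearest face is 360 mm from the bench's −y face.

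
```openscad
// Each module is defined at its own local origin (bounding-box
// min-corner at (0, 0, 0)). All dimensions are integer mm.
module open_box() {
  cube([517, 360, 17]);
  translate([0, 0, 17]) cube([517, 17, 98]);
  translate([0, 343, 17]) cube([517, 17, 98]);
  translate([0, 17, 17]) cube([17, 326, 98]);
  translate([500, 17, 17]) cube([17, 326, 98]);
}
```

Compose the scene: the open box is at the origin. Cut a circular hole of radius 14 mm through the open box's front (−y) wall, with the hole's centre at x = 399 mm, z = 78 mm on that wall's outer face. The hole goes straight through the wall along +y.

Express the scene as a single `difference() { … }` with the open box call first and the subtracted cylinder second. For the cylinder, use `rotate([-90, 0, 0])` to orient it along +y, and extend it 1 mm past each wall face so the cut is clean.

difference() {
  open_box();
  translate([399, -1, 78]) rotate([-90, 0, 0]) cylinder(h = 19, r = 14);
}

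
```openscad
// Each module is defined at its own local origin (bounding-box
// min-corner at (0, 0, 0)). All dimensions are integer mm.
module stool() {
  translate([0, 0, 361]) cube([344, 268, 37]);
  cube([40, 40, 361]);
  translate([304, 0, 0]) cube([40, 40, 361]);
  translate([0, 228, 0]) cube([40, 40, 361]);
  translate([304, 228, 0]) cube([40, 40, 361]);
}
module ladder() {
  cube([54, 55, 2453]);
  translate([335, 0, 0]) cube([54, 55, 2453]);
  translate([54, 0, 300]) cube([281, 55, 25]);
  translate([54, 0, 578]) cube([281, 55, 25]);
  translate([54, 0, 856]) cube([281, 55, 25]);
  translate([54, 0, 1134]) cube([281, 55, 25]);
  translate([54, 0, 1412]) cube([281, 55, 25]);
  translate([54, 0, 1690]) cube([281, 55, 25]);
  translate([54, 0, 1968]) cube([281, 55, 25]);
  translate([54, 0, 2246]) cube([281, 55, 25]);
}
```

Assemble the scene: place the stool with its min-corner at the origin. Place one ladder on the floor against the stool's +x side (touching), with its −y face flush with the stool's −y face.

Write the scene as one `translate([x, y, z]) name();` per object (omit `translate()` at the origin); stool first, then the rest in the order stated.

stool();
translate([344, 0, 0]) ladder();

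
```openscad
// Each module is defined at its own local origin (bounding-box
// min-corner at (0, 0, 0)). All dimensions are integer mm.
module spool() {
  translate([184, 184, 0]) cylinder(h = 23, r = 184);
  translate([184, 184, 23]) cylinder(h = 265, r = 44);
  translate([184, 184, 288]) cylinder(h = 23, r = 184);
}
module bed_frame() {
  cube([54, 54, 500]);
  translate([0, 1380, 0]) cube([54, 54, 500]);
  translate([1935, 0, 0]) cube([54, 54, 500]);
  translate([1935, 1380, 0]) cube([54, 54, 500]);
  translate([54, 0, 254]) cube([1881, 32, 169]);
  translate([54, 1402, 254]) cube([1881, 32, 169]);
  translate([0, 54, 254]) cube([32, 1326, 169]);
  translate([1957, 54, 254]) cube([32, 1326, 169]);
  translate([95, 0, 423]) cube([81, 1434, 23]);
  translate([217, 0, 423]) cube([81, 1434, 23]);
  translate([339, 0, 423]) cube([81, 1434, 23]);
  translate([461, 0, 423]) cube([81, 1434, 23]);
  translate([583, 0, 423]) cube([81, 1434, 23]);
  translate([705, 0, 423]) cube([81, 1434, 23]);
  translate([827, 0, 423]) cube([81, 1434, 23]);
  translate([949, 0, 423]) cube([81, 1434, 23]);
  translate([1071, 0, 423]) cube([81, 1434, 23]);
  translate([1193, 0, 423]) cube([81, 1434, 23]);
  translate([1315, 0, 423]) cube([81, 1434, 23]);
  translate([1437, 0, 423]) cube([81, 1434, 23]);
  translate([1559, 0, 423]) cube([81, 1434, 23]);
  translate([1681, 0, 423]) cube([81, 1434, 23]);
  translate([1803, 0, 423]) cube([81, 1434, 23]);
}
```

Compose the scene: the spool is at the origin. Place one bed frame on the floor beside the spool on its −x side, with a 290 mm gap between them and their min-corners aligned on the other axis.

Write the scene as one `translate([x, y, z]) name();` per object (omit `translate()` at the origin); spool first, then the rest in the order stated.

spool();
translate([-2279, 0, 0]) bed_frame();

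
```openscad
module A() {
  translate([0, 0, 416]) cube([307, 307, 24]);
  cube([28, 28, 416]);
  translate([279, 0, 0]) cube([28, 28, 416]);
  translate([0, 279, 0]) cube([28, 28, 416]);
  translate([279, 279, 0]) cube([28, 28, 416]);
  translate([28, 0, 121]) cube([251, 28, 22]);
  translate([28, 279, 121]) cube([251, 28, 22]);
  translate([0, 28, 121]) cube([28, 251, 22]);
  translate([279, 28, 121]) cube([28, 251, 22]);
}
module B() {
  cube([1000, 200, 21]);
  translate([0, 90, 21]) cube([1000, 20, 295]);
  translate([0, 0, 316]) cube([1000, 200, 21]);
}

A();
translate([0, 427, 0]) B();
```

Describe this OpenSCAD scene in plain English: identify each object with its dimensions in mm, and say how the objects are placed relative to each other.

A is a four-legged stool. The seat is 307×307 mm, 24 mm thick, top at z = 440 mm. It stands on four square legs, each 28×28 mm in cross-section, from z = 0 to the seat underside, each flush with a corner of the seat. Four stretchers, 28 mm wide and 22 mm tall, connect adjacent legs with their undersides at z = 121 mm, each running between the inner faces of the legs it joins and aligned with the legs' outer faces on the other axis.

B is an I-beam lying along x, 1000 mm long. Overall section height 337 mm. Two flanges 200 mm wide (y) and 21 mm thick, one on the floor and one at the top; a web 20 mm thick runs between them, centred on the flange width.

The I-beam is on the floor beside the stool on its +y side.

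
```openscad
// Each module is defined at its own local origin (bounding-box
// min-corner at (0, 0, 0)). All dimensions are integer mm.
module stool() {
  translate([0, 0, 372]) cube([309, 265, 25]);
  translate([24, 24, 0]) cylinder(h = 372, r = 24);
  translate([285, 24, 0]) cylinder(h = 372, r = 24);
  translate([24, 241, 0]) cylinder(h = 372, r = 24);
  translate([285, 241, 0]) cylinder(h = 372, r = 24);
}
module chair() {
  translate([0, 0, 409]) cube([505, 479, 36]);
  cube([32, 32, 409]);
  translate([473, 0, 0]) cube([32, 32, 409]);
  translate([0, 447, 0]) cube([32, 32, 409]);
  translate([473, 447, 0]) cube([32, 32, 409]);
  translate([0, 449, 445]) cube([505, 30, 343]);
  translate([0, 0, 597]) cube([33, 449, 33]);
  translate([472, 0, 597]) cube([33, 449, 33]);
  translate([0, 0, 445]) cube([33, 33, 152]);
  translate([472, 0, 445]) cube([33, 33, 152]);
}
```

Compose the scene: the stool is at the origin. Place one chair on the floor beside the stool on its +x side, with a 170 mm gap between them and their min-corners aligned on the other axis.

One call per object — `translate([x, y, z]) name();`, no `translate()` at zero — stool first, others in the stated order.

stool();
translate([479, 0, 0]) chair();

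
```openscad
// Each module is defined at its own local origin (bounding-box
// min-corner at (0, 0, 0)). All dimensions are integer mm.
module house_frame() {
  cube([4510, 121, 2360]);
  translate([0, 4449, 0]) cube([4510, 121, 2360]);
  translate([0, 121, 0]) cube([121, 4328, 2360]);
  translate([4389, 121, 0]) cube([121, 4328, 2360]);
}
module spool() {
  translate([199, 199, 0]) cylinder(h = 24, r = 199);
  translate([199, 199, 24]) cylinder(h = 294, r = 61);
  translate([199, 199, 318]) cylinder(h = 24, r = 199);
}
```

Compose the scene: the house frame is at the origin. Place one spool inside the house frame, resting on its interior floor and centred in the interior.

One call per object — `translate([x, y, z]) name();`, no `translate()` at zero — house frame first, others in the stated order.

house_frame();
translate([2056, 2086, 0]) spool();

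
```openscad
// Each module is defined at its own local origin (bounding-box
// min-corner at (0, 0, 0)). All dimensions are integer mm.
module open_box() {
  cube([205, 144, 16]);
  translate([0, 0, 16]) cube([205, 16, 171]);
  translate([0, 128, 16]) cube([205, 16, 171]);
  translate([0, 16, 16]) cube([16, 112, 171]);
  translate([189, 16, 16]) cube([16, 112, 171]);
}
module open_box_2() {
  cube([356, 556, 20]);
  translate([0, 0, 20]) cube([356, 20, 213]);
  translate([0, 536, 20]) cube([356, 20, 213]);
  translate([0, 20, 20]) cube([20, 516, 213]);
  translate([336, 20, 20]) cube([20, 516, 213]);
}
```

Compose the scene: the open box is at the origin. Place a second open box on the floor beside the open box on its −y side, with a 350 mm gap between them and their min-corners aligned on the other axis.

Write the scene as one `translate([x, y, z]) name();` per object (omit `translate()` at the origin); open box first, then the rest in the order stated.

open_box();
translate([0, -906, 0]) open_box_2();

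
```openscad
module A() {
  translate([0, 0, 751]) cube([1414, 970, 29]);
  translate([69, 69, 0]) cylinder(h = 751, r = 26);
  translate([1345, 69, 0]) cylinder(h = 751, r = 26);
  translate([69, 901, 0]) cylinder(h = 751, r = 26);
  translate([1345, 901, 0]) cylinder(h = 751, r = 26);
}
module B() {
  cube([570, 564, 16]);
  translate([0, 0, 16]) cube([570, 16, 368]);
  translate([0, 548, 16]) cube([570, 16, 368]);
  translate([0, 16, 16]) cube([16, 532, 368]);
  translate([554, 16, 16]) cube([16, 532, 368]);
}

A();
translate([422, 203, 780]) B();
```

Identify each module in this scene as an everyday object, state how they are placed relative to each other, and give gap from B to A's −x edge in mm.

A is a table. B is an open box. The open box is on top of the table, centred. The gap from the open box to the table's −x edge is 422 mm.

The open box's min-x is at 422; the table's min-x is 0; gap = 422 mm.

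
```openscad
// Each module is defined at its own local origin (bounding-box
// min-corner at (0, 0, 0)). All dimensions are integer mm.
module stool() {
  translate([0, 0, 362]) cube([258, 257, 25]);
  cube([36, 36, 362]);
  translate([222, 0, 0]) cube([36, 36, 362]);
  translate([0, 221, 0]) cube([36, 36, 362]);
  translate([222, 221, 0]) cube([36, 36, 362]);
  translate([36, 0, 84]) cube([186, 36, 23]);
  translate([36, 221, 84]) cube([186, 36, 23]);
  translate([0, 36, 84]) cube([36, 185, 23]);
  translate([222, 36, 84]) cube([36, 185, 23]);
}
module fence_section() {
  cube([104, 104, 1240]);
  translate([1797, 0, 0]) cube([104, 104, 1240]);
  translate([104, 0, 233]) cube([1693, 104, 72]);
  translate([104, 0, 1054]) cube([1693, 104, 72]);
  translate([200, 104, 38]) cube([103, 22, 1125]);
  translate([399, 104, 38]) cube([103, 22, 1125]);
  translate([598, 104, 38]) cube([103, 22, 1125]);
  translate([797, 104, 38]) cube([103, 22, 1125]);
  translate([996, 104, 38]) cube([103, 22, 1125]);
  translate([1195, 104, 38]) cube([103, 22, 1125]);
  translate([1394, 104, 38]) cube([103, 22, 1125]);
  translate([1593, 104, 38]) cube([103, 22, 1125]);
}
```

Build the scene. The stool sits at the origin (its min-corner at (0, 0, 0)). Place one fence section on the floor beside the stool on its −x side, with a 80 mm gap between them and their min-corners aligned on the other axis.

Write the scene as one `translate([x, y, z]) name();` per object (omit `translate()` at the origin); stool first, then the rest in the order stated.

stool();
translate([-1981, 0, 0]) fence_section();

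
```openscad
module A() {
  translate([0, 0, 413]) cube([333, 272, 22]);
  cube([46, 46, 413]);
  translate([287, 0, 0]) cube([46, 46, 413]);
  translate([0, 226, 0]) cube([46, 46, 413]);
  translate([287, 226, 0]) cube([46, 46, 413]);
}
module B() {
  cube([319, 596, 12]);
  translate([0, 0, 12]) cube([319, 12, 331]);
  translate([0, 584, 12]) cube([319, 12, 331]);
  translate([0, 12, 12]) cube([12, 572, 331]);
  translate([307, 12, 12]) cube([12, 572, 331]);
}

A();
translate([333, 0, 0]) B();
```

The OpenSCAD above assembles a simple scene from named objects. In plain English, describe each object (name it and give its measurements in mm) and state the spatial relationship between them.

A is a four-legged stool. The seat is a 333×272×22 mm slab whose top surface is at z = 435 mm; four square legs, each 46×46 mm in cross-section, run from the floor (z = 0) to the underside of the seat, each flush with a corner of the seat.

B is an open storage box with external size 319×596×343 mm and wall thickness 12 mm (the base is also 12 mm thick). The base covers the whole footprint; the four walls stand on the base, with the y-facing walls full-width and the x-facing walls fitting between their inner faces.

The open box is against the stool's +x side, with their −y faces flush.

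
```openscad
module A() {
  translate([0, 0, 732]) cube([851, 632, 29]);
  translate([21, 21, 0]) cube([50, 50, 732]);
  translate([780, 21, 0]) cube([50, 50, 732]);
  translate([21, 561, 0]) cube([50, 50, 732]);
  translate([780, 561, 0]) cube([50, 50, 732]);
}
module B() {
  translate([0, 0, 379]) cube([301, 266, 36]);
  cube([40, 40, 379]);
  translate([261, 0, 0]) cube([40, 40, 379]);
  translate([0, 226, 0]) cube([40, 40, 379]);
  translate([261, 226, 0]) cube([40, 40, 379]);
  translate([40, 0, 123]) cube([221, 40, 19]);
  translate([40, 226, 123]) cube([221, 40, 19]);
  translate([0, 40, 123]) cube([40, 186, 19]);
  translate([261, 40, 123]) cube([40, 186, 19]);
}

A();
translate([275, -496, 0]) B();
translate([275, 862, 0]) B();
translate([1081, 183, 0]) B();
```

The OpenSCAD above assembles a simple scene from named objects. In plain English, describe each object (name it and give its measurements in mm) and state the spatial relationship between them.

A is a table: top 851 mm (x) × 632 mm (y), 29 mm thick, upper face at z = 761 mm, on four 50×50 mm square legs, each inset 21 mm from the nearest pair of top edges, running from z = 0 to the bottom of the top.

B is a four-legged stool. The seat is a 301×266×36 mm slab whose top surface is at z = 415 mm; four square legs, each 40×40 mm in cross-section, run from the floor (z = 0) to the underside of the seat, each flush with a corner of the seat. Four stretchers, 40 mm wide and 19 mm tall, connect adjacent legs with their undersides at z = 123 mm, each running between the inner faces of the legs it joins and aligned with the legs' outer faces on the other axis.

Three stools sit around the table at the −y, +y, +x sides.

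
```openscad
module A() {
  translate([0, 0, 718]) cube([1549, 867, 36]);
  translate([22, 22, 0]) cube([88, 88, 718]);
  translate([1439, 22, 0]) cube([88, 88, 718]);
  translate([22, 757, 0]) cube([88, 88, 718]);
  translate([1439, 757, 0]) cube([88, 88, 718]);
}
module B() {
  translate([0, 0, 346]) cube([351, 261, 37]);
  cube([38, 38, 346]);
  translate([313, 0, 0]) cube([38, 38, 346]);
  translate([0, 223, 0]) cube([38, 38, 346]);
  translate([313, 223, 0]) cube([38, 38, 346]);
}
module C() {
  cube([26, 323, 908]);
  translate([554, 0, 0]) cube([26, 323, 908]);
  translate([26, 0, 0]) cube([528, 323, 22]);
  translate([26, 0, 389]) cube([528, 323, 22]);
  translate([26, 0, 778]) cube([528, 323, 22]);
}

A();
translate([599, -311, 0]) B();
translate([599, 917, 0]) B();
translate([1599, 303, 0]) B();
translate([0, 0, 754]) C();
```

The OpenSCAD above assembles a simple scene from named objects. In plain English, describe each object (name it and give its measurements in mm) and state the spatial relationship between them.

A is a rectangular dining table. The top is 1549×867×36 mm with its upper surface at z = 754 mm. It stands on four 88×88 mm square legs, each inset 22 mm from the nearest pair of top edges, running from the floor to the underside of the top.

B is a simple wooden stool: a rectangular seat 351 mm (x) by 261 mm (y), 37 mm thick, top face at z = 383 mm, on four square legs, each 38×38 mm in cross-section. The legs rest on z = 0, each flush with a corner of the seat.

C is an open bookshelf. Two side panels, each 26 mm thick, 323 mm deep and 908 mm tall, stand 580 mm apart (outside-to-outside). Between them sit 3 shelves, each 22 mm thick and 323 mm deep, spanning the full gap between the sides. The bottom shelf rests on the floor (its underside at z = 0) and the clear gap between one shelf's top and the next shelf's underside is 367 mm.

Three stools sit around the table at the −y, +y, +x sides. The bookshelf is on top of the table.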